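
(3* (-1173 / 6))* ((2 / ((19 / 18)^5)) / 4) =-554115816 / 2476099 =-223.79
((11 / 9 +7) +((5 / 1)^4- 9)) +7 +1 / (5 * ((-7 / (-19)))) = 199006 / 315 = 631.77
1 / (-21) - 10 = -211 / 21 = -10.05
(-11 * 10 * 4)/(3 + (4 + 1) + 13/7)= -3080/69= -44.64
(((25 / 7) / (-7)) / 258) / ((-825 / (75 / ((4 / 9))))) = 75 / 185416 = 0.00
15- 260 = -245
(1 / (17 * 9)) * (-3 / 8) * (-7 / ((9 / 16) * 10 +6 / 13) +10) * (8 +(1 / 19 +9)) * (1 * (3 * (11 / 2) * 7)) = -5823279 / 136306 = -42.72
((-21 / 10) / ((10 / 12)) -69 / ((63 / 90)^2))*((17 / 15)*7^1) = -994993 / 875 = -1137.13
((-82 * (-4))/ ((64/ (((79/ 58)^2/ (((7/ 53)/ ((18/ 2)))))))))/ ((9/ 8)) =13561693/ 23548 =575.92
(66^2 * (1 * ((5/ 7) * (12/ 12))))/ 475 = 4356/ 665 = 6.55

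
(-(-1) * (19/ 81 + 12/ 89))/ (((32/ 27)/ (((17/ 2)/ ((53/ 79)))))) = 3576409/ 905664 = 3.95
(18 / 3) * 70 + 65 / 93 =39125 / 93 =420.70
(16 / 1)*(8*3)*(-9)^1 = -3456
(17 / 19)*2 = 34 / 19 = 1.79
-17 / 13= -1.31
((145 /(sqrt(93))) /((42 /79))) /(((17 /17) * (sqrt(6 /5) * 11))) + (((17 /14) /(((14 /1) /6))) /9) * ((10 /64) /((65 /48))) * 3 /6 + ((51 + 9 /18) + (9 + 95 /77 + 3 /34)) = 11455 * sqrt(310) /85932 + 58916579 /952952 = 64.17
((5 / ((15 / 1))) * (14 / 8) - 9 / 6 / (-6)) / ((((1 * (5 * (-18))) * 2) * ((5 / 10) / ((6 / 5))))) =-1 / 90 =-0.01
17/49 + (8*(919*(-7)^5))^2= 748147927024880721/49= 15268325041324096.35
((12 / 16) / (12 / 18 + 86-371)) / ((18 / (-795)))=795 / 6824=0.12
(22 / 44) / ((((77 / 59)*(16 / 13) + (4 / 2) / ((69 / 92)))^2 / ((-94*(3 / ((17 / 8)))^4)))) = -1290018944448 / 126153542761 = -10.23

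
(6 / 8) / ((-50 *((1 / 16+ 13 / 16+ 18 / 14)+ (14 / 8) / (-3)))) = -63 / 6625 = -0.01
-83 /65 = -1.28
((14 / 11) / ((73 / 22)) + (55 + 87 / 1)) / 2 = 5197 / 73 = 71.19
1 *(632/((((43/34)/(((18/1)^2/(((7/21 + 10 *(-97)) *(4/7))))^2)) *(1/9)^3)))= 45324409101552/363878083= 124559.33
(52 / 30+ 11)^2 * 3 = 486.41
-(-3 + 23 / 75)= 202 / 75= 2.69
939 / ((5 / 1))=939 / 5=187.80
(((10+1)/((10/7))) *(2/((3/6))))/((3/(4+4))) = 1232/15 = 82.13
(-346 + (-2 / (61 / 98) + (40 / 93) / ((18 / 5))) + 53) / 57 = -15117653 / 2910249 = -5.19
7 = 7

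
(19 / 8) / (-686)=-19 / 5488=-0.00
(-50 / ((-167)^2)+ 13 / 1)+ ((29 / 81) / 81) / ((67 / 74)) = 159413214403 / 12259641843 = 13.00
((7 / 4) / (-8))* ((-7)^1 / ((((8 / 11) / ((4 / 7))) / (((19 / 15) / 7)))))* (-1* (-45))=627 / 64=9.80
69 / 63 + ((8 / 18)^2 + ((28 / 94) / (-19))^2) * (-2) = 0.70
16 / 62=8 / 31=0.26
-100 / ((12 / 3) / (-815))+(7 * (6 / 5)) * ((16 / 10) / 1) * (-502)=340703 / 25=13628.12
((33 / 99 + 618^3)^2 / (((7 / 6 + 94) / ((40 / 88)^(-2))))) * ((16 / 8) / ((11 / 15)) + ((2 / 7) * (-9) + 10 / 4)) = 2255741628883555453091 / 299775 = 7524782349707465.44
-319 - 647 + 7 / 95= -965.93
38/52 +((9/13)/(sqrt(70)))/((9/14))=sqrt(70)/65 +19/26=0.86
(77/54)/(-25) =-77/1350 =-0.06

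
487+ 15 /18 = 2927 /6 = 487.83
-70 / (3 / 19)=-1330 / 3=-443.33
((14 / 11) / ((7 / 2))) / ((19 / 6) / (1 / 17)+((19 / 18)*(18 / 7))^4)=57624 / 17131939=0.00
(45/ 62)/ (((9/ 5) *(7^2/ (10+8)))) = 225/ 1519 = 0.15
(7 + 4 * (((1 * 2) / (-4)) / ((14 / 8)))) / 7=0.84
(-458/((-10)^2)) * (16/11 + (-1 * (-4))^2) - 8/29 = -639736/7975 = -80.22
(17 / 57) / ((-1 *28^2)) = -17 / 44688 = -0.00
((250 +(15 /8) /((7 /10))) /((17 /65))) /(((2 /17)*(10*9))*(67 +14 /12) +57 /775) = 356403125 /266286132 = 1.34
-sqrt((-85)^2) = -85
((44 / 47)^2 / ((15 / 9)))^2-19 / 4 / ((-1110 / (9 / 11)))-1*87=-34445699991531 / 397206033400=-86.72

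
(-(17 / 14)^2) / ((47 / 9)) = -2601 / 9212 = -0.28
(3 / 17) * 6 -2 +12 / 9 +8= 428 / 51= 8.39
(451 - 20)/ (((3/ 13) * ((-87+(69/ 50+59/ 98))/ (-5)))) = 34318375/ 312441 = 109.84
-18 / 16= -9 / 8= -1.12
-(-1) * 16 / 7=16 / 7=2.29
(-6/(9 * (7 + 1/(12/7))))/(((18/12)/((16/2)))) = -128/273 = -0.47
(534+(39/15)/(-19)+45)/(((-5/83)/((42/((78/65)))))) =-31950352/95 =-336319.49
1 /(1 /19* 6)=19 /6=3.17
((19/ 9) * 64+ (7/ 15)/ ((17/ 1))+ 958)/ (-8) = -836251/ 6120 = -136.64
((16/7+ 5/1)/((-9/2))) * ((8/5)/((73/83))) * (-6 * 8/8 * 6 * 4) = 1083648/2555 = 424.13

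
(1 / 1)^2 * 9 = 9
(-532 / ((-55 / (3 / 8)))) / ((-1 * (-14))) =57 / 220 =0.26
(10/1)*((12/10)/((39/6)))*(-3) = -5.54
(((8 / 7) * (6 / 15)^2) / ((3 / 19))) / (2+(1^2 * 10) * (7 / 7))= 152 / 1575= 0.10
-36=-36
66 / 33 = 2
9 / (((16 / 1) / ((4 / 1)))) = 9 / 4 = 2.25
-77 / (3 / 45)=-1155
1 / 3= 0.33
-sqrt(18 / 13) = -3 * sqrt(26) / 13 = -1.18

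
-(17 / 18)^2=-289 / 324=-0.89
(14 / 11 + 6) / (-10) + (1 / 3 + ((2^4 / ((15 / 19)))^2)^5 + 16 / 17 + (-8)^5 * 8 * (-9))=1260600660300427081425108337 / 107833623046875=11690237466587.27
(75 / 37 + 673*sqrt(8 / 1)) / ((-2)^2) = 75 / 148 + 673*sqrt(2) / 2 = 476.39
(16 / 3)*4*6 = 128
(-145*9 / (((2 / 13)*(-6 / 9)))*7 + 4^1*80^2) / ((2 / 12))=1375995 / 2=687997.50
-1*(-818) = 818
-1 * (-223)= 223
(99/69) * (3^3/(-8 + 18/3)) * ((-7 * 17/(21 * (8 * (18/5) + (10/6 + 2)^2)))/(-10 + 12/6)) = -227205/699568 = -0.32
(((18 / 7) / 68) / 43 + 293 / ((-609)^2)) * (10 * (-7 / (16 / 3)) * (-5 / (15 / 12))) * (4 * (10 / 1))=45260650 / 12910191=3.51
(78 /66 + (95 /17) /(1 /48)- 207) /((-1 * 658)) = -5836 /61523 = -0.09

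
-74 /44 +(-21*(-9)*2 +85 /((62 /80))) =331449 /682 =486.00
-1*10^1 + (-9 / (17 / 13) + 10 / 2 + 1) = -185 / 17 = -10.88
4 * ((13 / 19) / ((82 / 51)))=1.70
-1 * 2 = -2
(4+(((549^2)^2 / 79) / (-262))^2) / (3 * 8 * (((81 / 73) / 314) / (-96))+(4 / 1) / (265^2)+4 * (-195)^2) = 13283820903259623523109429136650 / 104889069572190030307127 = 126646379.43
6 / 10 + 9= 48 / 5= 9.60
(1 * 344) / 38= 172 / 19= 9.05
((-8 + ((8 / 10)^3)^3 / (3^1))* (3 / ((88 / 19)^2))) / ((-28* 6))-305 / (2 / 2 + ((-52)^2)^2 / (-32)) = 82496621750407 / 10367597625000000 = 0.01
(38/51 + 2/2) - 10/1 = -421/51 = -8.25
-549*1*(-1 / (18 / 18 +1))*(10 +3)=7137 / 2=3568.50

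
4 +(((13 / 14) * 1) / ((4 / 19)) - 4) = 247 / 56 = 4.41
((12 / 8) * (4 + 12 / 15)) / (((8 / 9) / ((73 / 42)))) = 1971 / 140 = 14.08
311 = 311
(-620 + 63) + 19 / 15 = -8336 / 15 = -555.73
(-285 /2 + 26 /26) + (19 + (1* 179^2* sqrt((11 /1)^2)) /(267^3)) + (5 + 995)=33405660967 /38068326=877.52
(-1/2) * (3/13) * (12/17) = -18/221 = -0.08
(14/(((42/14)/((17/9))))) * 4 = 952/27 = 35.26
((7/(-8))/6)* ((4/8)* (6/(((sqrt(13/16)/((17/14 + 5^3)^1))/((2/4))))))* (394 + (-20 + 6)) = -167865* sqrt(13)/52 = -11639.34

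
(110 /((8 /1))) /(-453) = -55 /1812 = -0.03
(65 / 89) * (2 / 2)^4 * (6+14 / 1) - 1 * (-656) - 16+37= 61553 / 89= 691.61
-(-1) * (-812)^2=659344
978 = 978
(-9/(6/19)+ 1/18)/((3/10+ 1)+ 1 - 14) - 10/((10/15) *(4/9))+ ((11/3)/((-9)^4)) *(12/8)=-10684829/341172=-31.32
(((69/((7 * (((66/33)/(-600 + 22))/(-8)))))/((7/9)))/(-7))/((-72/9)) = 179469/343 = 523.23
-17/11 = -1.55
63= 63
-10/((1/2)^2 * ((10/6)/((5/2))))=-60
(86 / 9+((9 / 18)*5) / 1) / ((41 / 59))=12803 / 738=17.35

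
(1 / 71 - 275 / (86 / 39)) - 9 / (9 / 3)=-127.70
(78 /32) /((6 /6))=39 /16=2.44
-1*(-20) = 20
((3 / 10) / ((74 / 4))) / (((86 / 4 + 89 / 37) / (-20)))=-24 / 1769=-0.01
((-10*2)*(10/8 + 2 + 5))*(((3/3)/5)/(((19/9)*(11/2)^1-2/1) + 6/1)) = -594/281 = -2.11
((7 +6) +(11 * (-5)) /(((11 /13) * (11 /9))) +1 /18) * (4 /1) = -15890 /99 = -160.51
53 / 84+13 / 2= 599 / 84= 7.13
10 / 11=0.91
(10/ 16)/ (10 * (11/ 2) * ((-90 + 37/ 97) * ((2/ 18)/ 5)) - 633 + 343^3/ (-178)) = -388485/ 141376336828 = -0.00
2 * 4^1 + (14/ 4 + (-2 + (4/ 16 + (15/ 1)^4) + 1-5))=202523/ 4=50630.75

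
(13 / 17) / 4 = 13 / 68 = 0.19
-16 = -16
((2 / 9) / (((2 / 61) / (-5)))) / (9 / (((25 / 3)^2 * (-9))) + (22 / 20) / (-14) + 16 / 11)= -58712500 / 2358927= -24.89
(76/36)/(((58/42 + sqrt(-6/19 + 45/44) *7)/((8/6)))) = -12897808/108610587 + 52136 *sqrt(123519)/36203529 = 0.39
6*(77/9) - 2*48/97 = 14650/291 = 50.34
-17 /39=-0.44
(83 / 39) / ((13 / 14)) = 1162 / 507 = 2.29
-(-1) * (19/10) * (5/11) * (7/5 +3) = 19/5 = 3.80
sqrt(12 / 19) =2* sqrt(57) / 19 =0.79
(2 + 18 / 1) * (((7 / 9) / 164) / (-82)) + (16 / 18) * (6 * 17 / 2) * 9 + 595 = 30348739 / 30258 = 1003.00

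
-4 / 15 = -0.27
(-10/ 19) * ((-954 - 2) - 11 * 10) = 10660/ 19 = 561.05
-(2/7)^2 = -4/49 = -0.08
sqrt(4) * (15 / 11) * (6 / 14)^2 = 270 / 539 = 0.50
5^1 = 5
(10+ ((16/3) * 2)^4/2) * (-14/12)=-1837843/243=-7563.14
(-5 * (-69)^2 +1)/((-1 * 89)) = 23804/89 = 267.46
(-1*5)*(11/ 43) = -55/ 43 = -1.28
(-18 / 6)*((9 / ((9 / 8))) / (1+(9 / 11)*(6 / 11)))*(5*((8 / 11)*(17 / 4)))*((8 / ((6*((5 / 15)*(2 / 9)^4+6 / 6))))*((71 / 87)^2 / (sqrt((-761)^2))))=-131943214656 / 441258289465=-0.30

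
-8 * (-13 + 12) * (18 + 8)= 208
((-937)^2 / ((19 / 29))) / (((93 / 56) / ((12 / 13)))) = 5703286624 / 7657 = 744846.10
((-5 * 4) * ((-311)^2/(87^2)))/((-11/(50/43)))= 96721000/3580137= 27.02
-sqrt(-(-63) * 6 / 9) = -6.48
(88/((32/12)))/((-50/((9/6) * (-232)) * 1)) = 5742/25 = 229.68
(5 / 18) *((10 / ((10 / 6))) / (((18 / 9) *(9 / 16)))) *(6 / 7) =80 / 63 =1.27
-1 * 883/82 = -10.77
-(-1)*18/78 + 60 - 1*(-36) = 1251/13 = 96.23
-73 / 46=-1.59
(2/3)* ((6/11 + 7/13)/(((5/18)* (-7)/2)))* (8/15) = -1984/5005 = -0.40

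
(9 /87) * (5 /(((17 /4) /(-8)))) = -480 /493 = -0.97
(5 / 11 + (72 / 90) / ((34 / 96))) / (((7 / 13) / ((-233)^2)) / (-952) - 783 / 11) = -14324044072 / 375773257135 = -0.04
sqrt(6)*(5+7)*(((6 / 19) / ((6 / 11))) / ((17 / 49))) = 6468*sqrt(6) / 323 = 49.05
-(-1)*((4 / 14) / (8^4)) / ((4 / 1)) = 1 / 57344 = 0.00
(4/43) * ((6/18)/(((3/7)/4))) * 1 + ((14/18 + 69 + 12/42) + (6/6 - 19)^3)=-15608302/2709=-5761.65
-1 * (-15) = 15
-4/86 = -2/43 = -0.05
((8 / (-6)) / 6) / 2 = -1 / 9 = -0.11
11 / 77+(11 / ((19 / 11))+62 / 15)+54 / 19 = 13.49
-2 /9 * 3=-2 /3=-0.67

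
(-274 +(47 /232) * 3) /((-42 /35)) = 317135 /1392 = 227.83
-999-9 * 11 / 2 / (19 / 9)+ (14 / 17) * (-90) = -1096.57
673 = 673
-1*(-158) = 158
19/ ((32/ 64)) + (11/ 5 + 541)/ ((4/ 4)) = 2906/ 5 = 581.20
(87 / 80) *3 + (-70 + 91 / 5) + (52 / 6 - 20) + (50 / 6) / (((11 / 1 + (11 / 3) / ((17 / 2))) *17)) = -8371127 / 139920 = -59.83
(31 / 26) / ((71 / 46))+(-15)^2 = 208388 / 923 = 225.77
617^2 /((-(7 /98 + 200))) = -5329646 /2801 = -1902.77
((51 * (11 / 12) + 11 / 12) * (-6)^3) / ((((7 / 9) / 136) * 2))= -6301152 / 7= -900164.57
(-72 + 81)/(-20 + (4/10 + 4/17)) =-765/1646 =-0.46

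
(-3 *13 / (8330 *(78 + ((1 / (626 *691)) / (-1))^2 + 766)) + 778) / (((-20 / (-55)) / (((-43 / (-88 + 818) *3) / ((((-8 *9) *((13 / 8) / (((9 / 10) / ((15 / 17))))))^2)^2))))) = -27026949852218674136489743 / 12375440254733058623432812500000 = -0.00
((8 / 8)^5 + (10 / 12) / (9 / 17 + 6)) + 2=2083 / 666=3.13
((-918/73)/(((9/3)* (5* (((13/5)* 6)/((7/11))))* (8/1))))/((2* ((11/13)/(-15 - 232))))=88179/141328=0.62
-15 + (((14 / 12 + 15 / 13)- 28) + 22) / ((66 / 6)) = -13157 / 858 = -15.33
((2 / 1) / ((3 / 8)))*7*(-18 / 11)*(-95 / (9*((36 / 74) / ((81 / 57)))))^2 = -1916600 / 33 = -58078.79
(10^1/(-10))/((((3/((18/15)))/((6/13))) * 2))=-6/65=-0.09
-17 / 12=-1.42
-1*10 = -10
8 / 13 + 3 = 3.62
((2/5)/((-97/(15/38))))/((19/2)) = -6/35017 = -0.00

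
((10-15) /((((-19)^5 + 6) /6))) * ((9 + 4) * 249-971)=67980 /2476093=0.03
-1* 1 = -1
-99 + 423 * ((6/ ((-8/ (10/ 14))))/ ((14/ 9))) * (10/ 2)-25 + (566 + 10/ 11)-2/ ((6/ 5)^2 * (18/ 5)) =-99841781/ 349272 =-285.86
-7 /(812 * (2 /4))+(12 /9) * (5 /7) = 1139 /1218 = 0.94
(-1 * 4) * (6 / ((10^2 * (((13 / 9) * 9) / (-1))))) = 6 / 325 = 0.02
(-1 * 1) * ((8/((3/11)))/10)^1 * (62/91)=-2728/1365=-2.00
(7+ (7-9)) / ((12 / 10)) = 25 / 6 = 4.17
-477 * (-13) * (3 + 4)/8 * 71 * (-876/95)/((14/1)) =-96419349/380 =-253735.13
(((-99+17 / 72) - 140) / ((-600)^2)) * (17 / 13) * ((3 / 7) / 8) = -0.00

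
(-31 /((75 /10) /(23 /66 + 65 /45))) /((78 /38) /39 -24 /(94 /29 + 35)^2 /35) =-1800133773865 /12670714683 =-142.07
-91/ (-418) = 91/ 418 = 0.22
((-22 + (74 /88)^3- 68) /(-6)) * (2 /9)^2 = 7615907 /10349856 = 0.74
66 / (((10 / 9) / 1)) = 297 / 5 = 59.40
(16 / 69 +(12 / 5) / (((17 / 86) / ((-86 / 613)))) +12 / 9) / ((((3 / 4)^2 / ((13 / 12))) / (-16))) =4.26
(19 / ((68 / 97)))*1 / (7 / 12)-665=-73606 / 119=-618.54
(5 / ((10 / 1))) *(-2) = -1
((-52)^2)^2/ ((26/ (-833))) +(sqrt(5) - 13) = -234252941 +sqrt(5) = -234252938.76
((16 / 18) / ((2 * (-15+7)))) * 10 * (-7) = 35 / 9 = 3.89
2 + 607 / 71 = 749 / 71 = 10.55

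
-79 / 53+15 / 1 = 716 / 53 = 13.51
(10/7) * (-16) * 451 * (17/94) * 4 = -7457.26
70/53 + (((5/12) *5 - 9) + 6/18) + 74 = 43717/636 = 68.74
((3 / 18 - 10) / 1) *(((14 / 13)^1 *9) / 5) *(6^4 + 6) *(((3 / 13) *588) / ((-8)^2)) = -355705749 / 6760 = -52619.19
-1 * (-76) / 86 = 38 / 43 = 0.88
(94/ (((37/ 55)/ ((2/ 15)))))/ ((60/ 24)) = 4136/ 555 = 7.45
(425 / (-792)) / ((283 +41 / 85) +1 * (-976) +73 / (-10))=36125 / 47111724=0.00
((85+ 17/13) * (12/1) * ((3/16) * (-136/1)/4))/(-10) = 85833/130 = 660.25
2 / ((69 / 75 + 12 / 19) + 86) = 950 / 41587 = 0.02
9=9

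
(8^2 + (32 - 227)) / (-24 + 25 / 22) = 2882 / 503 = 5.73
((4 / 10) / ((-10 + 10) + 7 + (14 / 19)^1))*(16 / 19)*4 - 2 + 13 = 8213 / 735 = 11.17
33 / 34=0.97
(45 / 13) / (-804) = -0.00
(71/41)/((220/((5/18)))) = 71/32472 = 0.00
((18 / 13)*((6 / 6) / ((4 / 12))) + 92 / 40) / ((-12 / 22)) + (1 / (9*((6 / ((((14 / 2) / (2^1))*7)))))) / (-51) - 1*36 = -4282004 / 89505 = -47.84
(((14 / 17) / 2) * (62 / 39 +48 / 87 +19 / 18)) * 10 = 759325 / 57681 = 13.16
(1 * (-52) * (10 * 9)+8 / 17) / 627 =-7232 / 969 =-7.46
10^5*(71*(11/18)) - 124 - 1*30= 39048614/9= 4338734.89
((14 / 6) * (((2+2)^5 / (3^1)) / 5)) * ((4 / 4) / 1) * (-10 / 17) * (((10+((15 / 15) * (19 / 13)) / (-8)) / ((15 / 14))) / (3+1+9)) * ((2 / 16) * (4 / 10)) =-6403712 / 1939275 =-3.30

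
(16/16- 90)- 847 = -936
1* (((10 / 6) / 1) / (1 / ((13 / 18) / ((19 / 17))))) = 1.08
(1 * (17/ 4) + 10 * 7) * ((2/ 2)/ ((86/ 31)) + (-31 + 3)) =-705969/ 344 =-2052.24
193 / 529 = 0.36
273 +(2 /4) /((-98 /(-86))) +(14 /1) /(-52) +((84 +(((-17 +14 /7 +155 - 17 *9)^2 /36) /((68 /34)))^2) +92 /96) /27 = 24654435157 /89159616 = 276.52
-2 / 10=-1 / 5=-0.20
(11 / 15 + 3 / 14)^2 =39601 / 44100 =0.90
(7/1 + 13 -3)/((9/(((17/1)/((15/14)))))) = 4046/135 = 29.97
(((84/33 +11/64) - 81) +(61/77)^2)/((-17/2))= 29466685/3225376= 9.14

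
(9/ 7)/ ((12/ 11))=33/ 28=1.18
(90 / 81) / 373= 0.00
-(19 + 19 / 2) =-57 / 2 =-28.50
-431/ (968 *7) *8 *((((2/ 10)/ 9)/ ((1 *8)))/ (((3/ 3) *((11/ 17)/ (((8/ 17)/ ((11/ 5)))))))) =-431/ 922383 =-0.00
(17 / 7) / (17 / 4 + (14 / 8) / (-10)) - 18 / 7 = -322 / 163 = -1.98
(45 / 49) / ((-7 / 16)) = -720 / 343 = -2.10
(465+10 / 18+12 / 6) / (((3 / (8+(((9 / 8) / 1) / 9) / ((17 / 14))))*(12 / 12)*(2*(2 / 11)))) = 1594043 / 459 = 3472.86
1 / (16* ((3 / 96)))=2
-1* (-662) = 662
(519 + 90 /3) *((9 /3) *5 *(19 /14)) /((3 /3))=156465 /14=11176.07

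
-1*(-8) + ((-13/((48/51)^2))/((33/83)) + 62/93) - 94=-1032727/8448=-122.25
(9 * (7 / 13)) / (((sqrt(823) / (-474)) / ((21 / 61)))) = -27.57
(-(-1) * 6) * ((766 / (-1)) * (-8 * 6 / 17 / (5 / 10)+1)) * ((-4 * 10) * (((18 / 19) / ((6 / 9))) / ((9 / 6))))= -261420480 / 323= -809351.33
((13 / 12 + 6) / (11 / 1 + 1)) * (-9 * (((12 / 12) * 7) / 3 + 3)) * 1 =-85 / 3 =-28.33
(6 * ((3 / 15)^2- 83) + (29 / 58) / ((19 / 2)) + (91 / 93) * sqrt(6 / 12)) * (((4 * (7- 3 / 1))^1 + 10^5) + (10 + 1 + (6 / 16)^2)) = -1513441045907 / 30400 + 582558067 * sqrt(2) / 11904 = -49715036.13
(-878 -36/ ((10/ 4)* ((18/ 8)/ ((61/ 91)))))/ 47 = -18.77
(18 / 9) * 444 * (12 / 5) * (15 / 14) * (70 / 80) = 1998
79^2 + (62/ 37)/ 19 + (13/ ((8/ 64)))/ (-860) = 943290997/ 151145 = 6240.97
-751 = -751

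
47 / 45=1.04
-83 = -83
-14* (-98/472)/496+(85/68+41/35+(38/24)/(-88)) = 5089627/2112495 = 2.41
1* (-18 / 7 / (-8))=9 / 28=0.32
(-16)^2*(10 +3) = 3328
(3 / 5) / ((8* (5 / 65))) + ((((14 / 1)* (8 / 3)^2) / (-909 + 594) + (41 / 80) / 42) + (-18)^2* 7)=205813847 / 90720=2268.67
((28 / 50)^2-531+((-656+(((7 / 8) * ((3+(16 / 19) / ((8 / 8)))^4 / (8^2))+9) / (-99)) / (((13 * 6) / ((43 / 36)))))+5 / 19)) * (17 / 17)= -1186.43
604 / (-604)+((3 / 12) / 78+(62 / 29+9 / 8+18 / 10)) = 22994 / 5655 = 4.07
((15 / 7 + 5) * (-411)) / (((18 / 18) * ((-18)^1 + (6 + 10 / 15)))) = 30825 / 119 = 259.03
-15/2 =-7.50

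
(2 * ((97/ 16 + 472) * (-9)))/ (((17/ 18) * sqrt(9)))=-206523/ 68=-3037.10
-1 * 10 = -10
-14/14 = -1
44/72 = 0.61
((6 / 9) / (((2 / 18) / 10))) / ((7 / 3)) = 180 / 7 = 25.71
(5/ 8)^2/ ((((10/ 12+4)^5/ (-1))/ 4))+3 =61521297/ 20511149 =3.00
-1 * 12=-12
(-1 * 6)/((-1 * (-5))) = -6/5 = -1.20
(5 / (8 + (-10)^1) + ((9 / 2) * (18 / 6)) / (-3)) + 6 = -1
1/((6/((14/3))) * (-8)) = -7/72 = -0.10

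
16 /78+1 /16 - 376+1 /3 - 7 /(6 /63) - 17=-96907 /208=-465.90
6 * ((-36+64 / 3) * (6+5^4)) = -55528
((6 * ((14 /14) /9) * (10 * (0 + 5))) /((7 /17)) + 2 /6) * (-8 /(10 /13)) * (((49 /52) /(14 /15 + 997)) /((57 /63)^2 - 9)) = 5269509 /54008152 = 0.10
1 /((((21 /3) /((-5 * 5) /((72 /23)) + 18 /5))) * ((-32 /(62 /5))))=48949 /201600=0.24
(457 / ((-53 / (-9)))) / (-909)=-457 / 5353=-0.09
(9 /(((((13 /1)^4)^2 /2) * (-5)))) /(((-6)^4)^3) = -0.00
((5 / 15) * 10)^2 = 100 / 9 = 11.11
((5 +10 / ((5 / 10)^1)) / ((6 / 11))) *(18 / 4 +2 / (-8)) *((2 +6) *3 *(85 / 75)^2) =54043 / 9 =6004.78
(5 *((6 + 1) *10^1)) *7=2450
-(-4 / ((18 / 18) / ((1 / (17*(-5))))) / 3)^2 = -16 / 65025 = -0.00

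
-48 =-48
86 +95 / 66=5771 / 66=87.44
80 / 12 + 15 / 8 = 205 / 24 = 8.54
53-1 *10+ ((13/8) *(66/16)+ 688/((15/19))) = 921.17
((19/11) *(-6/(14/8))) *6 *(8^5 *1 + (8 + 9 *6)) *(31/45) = -8839712/11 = -803610.18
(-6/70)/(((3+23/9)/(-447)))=12069/1750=6.90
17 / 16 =1.06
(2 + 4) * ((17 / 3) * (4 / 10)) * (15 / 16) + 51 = 255 / 4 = 63.75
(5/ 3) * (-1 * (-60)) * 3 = 300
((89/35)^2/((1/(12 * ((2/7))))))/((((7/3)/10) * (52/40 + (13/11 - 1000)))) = -25093728/263454527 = -0.10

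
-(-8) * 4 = 32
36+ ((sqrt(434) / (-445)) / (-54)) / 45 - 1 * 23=sqrt(434) / 1081350+ 13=13.00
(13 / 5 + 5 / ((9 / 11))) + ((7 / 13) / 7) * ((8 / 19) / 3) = 96944 / 11115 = 8.72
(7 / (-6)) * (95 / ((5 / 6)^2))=-798 / 5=-159.60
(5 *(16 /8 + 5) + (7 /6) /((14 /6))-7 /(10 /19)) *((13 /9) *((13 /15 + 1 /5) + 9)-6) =42661 /225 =189.60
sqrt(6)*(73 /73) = 2.45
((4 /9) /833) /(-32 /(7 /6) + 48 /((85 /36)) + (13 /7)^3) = -140 /182079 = -0.00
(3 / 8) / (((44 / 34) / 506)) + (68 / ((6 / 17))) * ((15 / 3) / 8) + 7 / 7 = 6433 / 24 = 268.04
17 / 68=1 / 4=0.25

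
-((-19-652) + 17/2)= 1325/2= 662.50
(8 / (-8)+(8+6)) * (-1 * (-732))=9516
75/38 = 1.97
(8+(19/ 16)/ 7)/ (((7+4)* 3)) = 305/ 1232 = 0.25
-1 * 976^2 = -952576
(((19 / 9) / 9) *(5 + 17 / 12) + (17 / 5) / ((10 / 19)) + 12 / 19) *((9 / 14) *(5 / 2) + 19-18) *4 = 289744811 / 3231900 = 89.65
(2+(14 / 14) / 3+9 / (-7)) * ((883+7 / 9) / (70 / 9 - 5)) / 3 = 174988 / 1575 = 111.10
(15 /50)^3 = 27 /1000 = 0.03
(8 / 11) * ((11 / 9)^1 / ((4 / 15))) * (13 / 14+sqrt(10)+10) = 10 * sqrt(10) / 3+255 / 7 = 46.97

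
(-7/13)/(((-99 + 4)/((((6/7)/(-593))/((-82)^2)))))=-3/2462177510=-0.00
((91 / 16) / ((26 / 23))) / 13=161 / 416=0.39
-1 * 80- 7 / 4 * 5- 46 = -539 / 4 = -134.75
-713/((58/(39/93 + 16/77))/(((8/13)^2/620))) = -275448/58493435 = -0.00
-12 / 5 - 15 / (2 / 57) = -4299 / 10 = -429.90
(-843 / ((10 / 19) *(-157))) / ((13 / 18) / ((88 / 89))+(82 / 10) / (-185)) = 2346810840 / 157829117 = 14.87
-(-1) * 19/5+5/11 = 234/55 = 4.25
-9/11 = -0.82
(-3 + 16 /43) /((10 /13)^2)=-4.44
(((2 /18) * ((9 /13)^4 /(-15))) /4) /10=-243 /5712200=-0.00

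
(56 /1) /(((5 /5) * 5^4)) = 56 /625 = 0.09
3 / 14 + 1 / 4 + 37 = 1049 / 28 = 37.46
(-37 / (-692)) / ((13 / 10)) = 185 / 4498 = 0.04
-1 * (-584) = 584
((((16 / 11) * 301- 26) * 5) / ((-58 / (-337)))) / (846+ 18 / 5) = 6360875 / 451704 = 14.08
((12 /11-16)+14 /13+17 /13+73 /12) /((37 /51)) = -187901 /21164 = -8.88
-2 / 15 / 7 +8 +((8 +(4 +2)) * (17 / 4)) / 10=5851 / 420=13.93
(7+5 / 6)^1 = 7.83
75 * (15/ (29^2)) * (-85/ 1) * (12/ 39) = -382500/ 10933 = -34.99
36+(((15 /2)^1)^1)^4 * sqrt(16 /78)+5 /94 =3389 /94+16875 * sqrt(78) /104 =1469.09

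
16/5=3.20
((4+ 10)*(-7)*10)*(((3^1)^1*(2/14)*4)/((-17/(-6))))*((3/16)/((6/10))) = -3150/17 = -185.29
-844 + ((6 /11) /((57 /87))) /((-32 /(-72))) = -352009 /418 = -842.13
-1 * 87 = -87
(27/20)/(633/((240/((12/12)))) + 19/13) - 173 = -245365/1421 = -172.67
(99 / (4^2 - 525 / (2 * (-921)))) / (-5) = -614 / 505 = -1.22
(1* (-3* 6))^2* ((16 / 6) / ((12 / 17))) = 1224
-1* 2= -2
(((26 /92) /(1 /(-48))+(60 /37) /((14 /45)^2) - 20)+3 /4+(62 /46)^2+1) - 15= -28.24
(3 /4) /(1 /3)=9 /4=2.25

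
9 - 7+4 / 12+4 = 19 / 3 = 6.33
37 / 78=0.47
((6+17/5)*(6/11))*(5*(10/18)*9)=1410/11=128.18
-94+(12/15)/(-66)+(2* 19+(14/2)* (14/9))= -22336/495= -45.12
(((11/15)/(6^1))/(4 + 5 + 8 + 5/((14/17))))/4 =77/58140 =0.00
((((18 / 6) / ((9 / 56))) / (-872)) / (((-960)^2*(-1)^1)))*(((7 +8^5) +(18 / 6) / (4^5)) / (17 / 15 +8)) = 26103469 / 313167708160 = 0.00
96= 96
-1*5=-5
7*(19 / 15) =133 / 15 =8.87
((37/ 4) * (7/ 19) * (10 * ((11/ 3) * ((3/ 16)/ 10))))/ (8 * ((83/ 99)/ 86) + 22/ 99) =1347577/ 172672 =7.80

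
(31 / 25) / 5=31 / 125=0.25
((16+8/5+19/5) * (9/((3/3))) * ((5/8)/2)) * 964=232083/4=58020.75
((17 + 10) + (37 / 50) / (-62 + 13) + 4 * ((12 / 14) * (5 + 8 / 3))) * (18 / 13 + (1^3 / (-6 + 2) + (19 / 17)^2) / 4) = 12822510711 / 147274400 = 87.07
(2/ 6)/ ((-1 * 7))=-1/ 21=-0.05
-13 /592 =-0.02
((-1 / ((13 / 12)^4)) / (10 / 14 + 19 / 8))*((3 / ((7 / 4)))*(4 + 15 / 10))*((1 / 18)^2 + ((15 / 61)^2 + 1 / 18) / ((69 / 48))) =-78520138752 / 422870138899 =-0.19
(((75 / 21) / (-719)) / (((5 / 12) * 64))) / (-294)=5 / 7891744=0.00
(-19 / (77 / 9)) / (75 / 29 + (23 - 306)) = 261 / 32956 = 0.01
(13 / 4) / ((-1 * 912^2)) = -13 / 3326976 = -0.00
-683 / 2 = -341.50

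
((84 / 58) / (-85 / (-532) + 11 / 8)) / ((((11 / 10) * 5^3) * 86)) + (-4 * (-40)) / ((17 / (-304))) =-27238230216304 / 9519940925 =-2861.18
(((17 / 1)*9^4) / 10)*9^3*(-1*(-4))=162620946 / 5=32524189.20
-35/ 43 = -0.81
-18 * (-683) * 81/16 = 497907/8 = 62238.38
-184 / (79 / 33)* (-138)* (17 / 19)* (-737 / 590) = -5249250072 / 442795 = -11854.81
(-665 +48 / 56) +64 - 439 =-7274 / 7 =-1039.14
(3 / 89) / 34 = 3 / 3026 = 0.00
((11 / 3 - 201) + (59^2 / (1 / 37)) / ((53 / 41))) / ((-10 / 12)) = -6324262 / 53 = -119325.70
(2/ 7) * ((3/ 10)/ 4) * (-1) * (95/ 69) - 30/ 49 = -2893/ 4508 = -0.64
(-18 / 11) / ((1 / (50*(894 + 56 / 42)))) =-805800 / 11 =-73254.55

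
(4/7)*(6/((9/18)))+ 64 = 496/7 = 70.86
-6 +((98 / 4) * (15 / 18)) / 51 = -3427 / 612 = -5.60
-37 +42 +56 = 61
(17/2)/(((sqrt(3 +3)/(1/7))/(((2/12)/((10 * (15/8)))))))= 17 * sqrt(6)/9450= 0.00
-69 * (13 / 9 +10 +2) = -2783 / 3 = -927.67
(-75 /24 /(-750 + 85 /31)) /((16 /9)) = 1395 /593024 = 0.00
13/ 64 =0.20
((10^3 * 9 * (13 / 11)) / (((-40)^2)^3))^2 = 13689 / 2030043136000000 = 0.00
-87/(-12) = 29/4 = 7.25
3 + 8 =11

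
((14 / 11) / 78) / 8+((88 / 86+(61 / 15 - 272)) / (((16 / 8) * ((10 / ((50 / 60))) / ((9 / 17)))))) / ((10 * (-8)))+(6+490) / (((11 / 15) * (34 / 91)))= 165155420923 / 91228800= 1810.34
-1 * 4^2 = -16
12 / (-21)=-4 / 7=-0.57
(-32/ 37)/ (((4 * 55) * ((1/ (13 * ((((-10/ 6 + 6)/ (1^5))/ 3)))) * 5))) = -1352/ 91575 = -0.01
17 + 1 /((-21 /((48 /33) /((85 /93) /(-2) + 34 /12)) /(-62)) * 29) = 8420133 /493493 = 17.06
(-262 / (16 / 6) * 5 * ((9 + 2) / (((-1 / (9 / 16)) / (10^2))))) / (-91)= -4863375 / 1456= -3340.23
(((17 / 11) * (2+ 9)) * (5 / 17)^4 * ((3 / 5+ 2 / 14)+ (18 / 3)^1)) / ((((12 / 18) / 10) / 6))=2655000 / 34391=77.20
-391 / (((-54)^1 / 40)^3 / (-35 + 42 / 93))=-372232000 / 67797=-5490.39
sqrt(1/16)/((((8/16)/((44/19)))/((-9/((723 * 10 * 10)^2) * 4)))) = -11/1379423750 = -0.00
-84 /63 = -4 /3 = -1.33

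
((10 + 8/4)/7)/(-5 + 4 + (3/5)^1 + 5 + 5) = 5/28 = 0.18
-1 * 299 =-299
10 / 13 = 0.77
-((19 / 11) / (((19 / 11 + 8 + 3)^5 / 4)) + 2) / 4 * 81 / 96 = -726069910833 / 1721036800000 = -0.42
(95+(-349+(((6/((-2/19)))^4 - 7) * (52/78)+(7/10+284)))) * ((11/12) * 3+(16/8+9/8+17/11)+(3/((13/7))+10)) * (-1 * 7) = -10727681261213/11440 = -937734375.98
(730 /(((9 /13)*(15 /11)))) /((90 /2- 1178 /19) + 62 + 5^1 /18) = 41756 /2445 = 17.08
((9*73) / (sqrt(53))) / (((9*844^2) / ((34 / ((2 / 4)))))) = 1241*sqrt(53) / 9438452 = 0.00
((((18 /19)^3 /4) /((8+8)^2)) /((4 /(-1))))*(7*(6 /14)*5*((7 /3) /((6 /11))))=-93555 /7023616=-0.01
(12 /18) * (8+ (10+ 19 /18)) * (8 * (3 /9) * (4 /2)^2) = 10976 /81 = 135.51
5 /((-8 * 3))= -0.21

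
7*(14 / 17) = 98 / 17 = 5.76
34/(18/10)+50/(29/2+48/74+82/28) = 456245/21069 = 21.65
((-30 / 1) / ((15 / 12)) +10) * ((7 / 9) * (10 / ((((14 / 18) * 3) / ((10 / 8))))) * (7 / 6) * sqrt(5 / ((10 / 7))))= -1225 * sqrt(14) / 36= -127.32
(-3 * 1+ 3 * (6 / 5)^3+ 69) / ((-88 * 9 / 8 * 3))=-2966 / 12375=-0.24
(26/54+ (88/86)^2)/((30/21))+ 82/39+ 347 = 2272616269/6489990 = 350.17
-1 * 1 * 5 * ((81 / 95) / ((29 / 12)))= -972 / 551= -1.76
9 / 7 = 1.29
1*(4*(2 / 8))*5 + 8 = 13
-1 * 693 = -693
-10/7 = -1.43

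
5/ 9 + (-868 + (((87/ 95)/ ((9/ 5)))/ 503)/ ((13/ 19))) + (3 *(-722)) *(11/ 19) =-124849040/ 58851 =-2121.44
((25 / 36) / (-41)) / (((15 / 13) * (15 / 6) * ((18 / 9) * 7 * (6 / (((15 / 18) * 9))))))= -65 / 123984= -0.00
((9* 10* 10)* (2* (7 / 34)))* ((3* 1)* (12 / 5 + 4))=120960 / 17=7115.29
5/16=0.31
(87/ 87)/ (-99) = -1/ 99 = -0.01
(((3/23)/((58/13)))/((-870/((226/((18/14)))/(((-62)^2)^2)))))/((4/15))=-10283/6859648013952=-0.00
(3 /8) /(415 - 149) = 3 /2128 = 0.00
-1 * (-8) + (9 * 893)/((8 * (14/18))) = 72781/56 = 1299.66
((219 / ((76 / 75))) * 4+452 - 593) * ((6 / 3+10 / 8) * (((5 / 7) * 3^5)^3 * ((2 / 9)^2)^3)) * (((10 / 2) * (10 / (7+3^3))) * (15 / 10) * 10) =3618634500000 / 110789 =32662398.79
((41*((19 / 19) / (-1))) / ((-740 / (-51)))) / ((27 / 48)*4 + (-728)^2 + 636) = -2091 / 392660465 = -0.00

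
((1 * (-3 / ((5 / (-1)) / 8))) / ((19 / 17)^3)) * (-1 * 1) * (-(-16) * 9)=-16979328 / 34295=-495.10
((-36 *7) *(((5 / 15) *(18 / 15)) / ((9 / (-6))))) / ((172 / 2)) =168 / 215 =0.78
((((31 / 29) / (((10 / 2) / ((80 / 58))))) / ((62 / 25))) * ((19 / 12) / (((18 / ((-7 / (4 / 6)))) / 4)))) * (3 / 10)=-665 / 5046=-0.13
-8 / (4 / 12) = -24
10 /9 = 1.11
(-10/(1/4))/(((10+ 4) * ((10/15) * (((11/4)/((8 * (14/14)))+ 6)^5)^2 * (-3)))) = 11258999068426240/831875663378027584575343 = 0.00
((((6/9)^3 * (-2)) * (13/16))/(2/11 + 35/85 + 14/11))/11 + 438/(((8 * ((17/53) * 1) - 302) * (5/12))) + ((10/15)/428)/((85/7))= -3.53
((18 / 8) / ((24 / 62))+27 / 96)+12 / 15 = 1103 / 160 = 6.89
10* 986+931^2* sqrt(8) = 9860+1733522* sqrt(2) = 2461430.32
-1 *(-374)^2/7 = -139876/7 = -19982.29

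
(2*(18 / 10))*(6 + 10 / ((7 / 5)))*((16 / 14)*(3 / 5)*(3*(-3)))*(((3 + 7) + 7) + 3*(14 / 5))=-45427392 / 6125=-7416.72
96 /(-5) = -96 /5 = -19.20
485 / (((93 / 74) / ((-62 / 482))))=-35890 / 723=-49.64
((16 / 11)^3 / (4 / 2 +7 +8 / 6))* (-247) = -3035136 / 41261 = -73.56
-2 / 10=-1 / 5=-0.20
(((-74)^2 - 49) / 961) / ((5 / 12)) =13.55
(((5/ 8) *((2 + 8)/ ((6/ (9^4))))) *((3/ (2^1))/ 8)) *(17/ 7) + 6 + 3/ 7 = 2794185/ 896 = 3118.51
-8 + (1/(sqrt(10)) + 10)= sqrt(10)/10 + 2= 2.32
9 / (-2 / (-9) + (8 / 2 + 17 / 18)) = 54 / 31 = 1.74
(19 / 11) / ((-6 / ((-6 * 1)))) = 19 / 11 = 1.73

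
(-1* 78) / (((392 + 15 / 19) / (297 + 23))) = -474240 / 7463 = -63.55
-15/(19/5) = -75/19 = -3.95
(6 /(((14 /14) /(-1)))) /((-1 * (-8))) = -3 /4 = -0.75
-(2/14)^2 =-1/49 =-0.02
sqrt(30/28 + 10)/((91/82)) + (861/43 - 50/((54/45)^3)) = -5.91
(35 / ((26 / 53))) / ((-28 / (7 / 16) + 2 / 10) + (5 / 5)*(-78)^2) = 9275 / 782626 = 0.01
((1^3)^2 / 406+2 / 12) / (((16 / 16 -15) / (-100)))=5150 / 4263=1.21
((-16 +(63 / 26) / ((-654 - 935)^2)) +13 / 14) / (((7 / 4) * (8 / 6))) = -212016057 / 32823973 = -6.46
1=1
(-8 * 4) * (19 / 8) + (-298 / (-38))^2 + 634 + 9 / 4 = 621.75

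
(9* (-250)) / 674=-1125 / 337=-3.34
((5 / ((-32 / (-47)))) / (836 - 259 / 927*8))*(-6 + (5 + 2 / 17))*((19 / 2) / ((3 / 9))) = -0.22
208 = 208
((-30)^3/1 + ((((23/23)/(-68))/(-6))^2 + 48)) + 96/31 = -139066688993/5160384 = -26948.90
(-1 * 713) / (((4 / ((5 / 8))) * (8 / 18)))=-32085 / 128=-250.66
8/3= 2.67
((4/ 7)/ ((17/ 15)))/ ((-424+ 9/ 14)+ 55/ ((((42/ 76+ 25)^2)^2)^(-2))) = 86955842769920/ 1724019744884057107217410171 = 0.00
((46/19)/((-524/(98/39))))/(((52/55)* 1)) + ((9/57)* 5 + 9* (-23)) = -1040949209/5047692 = -206.22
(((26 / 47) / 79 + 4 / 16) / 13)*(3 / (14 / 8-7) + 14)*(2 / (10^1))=3817 / 71890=0.05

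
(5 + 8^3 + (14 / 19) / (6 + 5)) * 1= 108067 / 209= 517.07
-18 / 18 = -1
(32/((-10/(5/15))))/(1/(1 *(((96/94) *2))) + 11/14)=-3584/4285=-0.84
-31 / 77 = -0.40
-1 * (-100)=100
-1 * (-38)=38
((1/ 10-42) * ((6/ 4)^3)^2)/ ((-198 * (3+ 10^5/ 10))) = 33939/ 140842240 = 0.00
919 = 919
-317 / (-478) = 317 / 478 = 0.66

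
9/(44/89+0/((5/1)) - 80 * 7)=-801/49796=-0.02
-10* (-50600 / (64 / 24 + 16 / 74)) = 702075 / 4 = 175518.75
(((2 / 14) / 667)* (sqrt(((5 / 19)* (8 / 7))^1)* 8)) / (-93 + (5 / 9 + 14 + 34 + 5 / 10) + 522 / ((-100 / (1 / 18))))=-14400* sqrt(1330) / 24721715347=-0.00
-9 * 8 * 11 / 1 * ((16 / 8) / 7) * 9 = -2036.57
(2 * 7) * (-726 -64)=-11060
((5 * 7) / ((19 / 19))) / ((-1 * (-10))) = 7 / 2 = 3.50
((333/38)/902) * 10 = 1665/17138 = 0.10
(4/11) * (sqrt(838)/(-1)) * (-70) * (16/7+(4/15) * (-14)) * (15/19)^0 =-1216 * sqrt(838)/33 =-1066.70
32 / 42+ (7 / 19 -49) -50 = -39050 / 399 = -97.87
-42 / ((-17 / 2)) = 84 / 17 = 4.94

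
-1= -1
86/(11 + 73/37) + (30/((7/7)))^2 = 217591/240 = 906.63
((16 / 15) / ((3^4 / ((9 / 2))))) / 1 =8 / 135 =0.06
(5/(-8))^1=-5/8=-0.62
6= 6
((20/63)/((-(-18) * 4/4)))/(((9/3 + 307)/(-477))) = -53/1953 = -0.03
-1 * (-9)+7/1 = 16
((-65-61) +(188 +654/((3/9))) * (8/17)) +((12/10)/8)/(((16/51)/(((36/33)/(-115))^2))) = 481923784409/544076500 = 885.76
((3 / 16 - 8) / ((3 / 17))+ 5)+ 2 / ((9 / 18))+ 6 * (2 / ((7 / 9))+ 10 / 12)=-4987 / 336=-14.84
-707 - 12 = -719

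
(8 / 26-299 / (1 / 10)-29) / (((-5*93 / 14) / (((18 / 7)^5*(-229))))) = -11320587065664 / 4838015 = -2339923.93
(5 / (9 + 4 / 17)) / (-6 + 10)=85 / 628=0.14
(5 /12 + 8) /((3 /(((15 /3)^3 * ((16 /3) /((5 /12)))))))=40400 /9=4488.89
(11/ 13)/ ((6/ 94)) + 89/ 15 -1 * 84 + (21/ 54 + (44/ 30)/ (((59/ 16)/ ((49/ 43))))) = -189875957/ 2968290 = -63.97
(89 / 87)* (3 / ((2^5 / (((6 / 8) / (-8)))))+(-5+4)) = -91937 / 89088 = -1.03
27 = 27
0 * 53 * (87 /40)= 0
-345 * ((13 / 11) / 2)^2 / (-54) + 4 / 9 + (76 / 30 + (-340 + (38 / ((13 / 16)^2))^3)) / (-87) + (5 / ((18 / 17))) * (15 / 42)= -31072664410890659 / 14227309136040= -2184.02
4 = 4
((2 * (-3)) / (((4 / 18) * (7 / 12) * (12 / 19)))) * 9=-4617 / 7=-659.57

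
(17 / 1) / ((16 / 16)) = 17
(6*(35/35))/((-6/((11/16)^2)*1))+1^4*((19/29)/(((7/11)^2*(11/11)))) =416603/363776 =1.15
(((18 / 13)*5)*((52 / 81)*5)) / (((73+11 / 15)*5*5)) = 20 / 1659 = 0.01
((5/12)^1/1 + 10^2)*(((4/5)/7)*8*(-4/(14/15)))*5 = -96400/49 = -1967.35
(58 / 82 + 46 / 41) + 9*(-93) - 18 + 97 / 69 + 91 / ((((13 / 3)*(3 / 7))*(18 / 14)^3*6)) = -3497410493 / 4124682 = -847.92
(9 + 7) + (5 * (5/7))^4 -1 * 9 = 407432/2401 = 169.69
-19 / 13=-1.46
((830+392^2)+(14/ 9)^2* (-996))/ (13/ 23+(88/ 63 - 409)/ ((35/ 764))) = -17.09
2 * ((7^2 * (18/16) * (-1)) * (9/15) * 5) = -1323/4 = -330.75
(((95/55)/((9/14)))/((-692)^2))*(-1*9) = -133/2633752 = -0.00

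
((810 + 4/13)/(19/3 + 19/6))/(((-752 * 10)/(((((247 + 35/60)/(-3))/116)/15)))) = 15648257/29087510400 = 0.00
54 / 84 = 9 / 14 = 0.64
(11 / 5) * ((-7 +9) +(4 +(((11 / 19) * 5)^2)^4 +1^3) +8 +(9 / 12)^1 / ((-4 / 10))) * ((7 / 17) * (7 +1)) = 10343483569562297 / 288720571697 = 35825.24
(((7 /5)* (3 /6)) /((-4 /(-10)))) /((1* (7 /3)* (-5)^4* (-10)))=-3 /25000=-0.00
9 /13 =0.69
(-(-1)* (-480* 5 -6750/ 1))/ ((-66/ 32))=48800/ 11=4436.36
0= 0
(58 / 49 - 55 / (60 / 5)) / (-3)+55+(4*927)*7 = 45885403 / 1764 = 26012.13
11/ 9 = 1.22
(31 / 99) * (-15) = -155 / 33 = -4.70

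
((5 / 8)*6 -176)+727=2219 / 4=554.75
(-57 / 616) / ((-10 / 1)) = 57 / 6160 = 0.01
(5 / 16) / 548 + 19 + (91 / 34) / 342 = 484496951 / 25488576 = 19.01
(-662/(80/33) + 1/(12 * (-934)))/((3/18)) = -3825782/2335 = -1638.45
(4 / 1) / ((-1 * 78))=-0.05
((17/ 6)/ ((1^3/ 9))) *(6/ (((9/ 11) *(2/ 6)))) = 561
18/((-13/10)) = -13.85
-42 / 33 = -14 / 11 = -1.27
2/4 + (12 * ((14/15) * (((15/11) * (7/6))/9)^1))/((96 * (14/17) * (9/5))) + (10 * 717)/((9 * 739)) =50314321/31605552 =1.59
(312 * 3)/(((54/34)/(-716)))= -1265888/3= -421962.67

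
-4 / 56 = -1 / 14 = -0.07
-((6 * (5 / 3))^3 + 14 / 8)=-4007 / 4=-1001.75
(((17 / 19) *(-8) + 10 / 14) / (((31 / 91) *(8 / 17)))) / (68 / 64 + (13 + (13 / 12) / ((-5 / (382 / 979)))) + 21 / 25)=-27812949450 / 10253392693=-2.71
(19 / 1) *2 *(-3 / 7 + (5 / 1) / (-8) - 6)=-7505 / 28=-268.04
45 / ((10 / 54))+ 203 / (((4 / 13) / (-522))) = -688293 / 2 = -344146.50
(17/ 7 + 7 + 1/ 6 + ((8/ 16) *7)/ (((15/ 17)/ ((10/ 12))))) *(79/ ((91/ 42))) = 256829/ 546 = 470.38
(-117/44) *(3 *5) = -1755/44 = -39.89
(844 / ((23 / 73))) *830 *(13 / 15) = 132958696 / 69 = 1926937.62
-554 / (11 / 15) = -8310 / 11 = -755.45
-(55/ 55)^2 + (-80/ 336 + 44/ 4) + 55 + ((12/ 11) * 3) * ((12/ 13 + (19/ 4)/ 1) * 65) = 293735/ 231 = 1271.58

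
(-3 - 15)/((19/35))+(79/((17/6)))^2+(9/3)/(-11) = 44938041/60401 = 743.99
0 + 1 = 1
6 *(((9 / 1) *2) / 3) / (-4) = -9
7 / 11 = 0.64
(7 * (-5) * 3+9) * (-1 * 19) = 1824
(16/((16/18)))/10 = 9/5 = 1.80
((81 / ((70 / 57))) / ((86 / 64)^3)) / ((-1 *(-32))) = 2363904 / 2782745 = 0.85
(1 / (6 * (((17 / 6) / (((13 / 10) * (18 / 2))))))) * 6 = 351 / 85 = 4.13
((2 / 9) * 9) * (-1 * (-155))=310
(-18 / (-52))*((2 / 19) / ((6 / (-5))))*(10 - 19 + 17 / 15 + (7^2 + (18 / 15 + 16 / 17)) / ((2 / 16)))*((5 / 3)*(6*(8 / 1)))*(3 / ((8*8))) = -767415 / 16796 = -45.69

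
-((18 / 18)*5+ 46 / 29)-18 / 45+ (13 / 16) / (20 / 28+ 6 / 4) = -238029 / 35960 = -6.62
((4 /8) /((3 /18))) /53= 3 /53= 0.06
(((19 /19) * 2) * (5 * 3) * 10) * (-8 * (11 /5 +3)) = -12480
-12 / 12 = -1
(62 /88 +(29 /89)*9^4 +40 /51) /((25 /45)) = 256356591 /66572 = 3850.82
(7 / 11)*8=56 / 11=5.09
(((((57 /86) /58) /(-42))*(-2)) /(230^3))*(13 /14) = 247 /5947521608000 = 0.00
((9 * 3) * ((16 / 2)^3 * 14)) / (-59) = -193536 / 59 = -3280.27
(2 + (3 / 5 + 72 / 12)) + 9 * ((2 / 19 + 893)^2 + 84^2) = 13072253488 / 1805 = 7242245.70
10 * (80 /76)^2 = 4000 /361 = 11.08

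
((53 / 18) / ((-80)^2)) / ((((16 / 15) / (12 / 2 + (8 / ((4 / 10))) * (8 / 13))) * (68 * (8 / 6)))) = 371 / 4259840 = 0.00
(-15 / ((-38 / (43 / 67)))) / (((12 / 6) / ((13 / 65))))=129 / 5092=0.03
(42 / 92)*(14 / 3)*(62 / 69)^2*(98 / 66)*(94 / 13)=867567736 / 46976787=18.47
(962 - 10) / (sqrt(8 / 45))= 714*sqrt(10)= 2257.87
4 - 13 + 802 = 793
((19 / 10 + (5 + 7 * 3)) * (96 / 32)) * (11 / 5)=9207 / 50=184.14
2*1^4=2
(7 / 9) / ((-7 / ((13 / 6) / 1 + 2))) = -25 / 54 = -0.46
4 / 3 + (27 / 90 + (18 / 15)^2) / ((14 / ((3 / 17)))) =48383 / 35700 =1.36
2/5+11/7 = 69/35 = 1.97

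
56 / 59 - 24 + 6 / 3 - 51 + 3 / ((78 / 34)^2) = -2138206 / 29913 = -71.48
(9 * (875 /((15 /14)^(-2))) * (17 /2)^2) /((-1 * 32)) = -73153125 /3584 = -20411.03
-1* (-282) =282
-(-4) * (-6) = -24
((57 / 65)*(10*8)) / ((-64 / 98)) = -2793 / 26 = -107.42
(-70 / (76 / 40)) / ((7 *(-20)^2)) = -1 / 76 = -0.01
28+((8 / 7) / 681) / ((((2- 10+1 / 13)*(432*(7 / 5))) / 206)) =25226899 / 900963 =28.00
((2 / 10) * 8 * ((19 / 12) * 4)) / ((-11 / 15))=-152 / 11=-13.82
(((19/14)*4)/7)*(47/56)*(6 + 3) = 8037/1372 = 5.86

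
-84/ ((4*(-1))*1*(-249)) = -7/ 83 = -0.08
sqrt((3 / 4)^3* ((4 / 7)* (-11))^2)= 33* sqrt(3) / 14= 4.08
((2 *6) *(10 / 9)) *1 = 40 / 3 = 13.33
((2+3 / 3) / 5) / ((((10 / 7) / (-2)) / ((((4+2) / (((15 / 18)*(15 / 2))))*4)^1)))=-2016 / 625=-3.23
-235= -235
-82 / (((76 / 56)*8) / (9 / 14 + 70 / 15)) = -9143 / 228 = -40.10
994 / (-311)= -994 / 311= -3.20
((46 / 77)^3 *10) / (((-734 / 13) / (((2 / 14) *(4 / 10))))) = -2530736 / 1172833277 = -0.00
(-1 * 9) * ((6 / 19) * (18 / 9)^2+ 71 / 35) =-19701 / 665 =-29.63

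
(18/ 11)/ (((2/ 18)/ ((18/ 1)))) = 2916/ 11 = 265.09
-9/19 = -0.47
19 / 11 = 1.73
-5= -5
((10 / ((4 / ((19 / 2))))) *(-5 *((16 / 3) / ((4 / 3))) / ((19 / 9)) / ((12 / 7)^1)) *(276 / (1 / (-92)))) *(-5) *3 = -49990500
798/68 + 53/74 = 7832/629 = 12.45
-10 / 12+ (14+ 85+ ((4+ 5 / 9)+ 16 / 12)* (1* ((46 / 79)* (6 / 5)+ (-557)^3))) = -7235499248689 / 7110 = -1017651089.83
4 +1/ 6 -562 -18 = -575.83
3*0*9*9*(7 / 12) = 0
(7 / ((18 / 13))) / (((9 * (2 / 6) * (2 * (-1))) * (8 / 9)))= -91 / 96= -0.95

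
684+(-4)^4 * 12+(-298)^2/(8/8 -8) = -62512/7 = -8930.29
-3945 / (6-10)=3945 / 4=986.25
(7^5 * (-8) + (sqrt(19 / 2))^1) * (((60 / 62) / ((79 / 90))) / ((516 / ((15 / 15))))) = -30252600 / 105307 + 225 * sqrt(38) / 210614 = -287.27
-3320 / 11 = -301.82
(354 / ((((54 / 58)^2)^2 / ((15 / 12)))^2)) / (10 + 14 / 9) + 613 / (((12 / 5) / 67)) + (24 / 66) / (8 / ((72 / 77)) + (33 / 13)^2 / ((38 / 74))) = 251026974986302293728519 / 14596529496940138176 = 17197.72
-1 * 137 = -137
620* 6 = 3720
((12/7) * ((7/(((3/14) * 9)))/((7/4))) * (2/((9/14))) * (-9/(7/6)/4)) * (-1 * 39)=832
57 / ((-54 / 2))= -19 / 9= -2.11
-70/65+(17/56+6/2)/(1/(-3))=-7999/728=-10.99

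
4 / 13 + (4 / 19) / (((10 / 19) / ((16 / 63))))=1676 / 4095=0.41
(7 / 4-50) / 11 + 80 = 3327 / 44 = 75.61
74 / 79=0.94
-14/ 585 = -0.02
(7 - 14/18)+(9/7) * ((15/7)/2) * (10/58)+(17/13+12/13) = 2889713/332514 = 8.69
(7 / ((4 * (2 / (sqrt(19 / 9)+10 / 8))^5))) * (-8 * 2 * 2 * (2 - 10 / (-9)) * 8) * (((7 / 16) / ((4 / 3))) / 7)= -294.57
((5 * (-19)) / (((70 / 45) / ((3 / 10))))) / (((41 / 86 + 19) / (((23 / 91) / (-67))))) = 507357 / 142974650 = 0.00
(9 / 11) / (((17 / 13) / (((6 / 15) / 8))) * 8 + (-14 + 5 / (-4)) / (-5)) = 2340 / 607123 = 0.00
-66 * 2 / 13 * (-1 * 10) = 1320 / 13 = 101.54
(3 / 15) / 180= 1 / 900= 0.00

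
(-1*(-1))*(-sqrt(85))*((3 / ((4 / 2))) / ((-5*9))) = sqrt(85) / 30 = 0.31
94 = 94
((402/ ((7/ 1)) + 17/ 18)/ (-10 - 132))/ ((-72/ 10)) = 36775/ 644112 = 0.06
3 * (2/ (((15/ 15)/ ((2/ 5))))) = 12/ 5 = 2.40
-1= -1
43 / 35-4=-97 / 35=-2.77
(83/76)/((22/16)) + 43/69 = 20441/14421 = 1.42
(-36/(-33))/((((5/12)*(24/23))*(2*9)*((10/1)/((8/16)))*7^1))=0.00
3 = 3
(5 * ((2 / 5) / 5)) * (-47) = -94 / 5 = -18.80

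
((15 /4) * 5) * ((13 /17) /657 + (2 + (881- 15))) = 242367625 /14892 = 16275.02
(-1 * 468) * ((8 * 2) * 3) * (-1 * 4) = 89856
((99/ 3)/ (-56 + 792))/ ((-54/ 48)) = -11/ 276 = -0.04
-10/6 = -5/3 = -1.67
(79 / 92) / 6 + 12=6703 / 552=12.14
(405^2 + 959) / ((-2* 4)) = -20623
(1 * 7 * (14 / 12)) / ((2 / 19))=931 / 12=77.58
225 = 225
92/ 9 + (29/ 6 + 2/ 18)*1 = 91/ 6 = 15.17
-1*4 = -4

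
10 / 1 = 10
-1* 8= -8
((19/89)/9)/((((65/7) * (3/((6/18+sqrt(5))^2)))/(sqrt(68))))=532 * sqrt(85)/468585+12236 * sqrt(17)/1405755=0.05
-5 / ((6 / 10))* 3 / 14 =-25 / 14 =-1.79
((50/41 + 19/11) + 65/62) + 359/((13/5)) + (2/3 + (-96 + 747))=865586407/1090518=793.74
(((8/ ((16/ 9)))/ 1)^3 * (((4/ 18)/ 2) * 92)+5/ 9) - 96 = 15049/ 18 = 836.06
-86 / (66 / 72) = -1032 / 11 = -93.82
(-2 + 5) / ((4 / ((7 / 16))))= 21 / 64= 0.33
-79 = -79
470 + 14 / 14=471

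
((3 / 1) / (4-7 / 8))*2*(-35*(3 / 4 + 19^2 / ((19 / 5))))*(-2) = 64344 / 5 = 12868.80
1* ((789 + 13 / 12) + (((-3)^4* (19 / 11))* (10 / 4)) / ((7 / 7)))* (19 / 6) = 2858759 / 792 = 3609.54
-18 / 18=-1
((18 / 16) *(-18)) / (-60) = 27 / 80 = 0.34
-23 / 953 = -0.02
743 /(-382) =-1.95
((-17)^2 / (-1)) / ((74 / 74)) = -289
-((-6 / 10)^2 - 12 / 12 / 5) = -4 / 25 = -0.16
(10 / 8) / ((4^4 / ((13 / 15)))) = 13 / 3072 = 0.00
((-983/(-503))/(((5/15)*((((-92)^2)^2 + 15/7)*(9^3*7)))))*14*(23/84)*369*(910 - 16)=138118381/6810533156547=0.00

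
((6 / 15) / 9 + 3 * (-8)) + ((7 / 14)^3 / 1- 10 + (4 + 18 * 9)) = 47581 / 360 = 132.17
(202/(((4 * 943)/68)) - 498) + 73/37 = -17179821/34891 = -492.39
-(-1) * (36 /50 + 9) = 243 /25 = 9.72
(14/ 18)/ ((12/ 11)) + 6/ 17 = 1957/ 1836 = 1.07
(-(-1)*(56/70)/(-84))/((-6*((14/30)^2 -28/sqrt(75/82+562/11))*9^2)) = -250*sqrt(42311918)/321189763419 -234545/825916534506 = -0.00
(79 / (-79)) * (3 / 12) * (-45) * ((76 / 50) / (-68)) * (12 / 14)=-0.22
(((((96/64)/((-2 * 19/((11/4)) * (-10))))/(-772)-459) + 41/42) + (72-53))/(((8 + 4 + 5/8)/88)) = -238007669383/77777070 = -3060.13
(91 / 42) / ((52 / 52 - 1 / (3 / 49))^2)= 39 / 4232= 0.01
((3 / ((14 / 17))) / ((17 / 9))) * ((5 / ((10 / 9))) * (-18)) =-156.21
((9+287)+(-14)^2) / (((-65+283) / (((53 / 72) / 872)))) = 2173 / 1140576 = 0.00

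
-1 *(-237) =237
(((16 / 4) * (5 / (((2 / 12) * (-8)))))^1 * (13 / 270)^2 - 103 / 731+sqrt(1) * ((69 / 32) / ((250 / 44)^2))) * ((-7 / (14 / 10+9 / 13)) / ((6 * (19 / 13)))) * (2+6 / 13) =220009410803 / 2151579712500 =0.10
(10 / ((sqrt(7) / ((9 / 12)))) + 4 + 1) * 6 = 45 * sqrt(7) / 7 + 30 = 47.01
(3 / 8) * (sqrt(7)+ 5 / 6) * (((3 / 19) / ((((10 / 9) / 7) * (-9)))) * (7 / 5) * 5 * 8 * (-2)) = 147 / 38+ 441 * sqrt(7) / 95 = 16.15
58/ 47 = 1.23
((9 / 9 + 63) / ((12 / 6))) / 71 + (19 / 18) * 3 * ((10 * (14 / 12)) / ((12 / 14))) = 333961 / 7668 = 43.55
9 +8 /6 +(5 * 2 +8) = 28.33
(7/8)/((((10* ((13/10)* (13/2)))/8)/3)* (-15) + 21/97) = -1358/81629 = -0.02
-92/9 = -10.22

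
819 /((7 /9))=1053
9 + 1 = 10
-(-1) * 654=654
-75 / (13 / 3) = -225 / 13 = -17.31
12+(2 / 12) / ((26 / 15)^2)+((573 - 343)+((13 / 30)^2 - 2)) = 73081997 / 304200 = 240.24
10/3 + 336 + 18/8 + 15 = 4279/12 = 356.58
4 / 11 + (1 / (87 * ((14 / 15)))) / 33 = 4877 / 13398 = 0.36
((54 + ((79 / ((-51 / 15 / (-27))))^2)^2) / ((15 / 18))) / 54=1437477083606751 / 417605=3442193181.61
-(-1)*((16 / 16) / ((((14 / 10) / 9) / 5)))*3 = 675 / 7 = 96.43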